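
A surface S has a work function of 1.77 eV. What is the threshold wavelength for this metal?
700.48 nm

The threshold wavelength is when the photon energy equals the work function:
hc/λ₀ = φ

Solving for λ₀:
λ₀ = hc/φ = (6.626×10⁻³⁴ J·s)(3×10⁸ m/s) / (1.77 eV × 1.602×10⁻¹⁹ J/eV)
λ₀ = 700.48 nm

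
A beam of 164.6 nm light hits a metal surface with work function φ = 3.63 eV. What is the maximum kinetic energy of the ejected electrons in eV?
3.9025 eV

Using Einstein's photoelectric equation: KE_max = hf - φ = hc/λ - φ

First, calculate the photon energy:
E_photon = hc/λ = (6.626×10⁻³⁴ J·s)(3×10⁸ m/s) / (164.6×10⁻⁹ m)
E_photon = 7.5325 eV

Then, the maximum kinetic energy:
KE_max = E_photon - φ = 7.5325 eV - 3.63 eV = 3.9025 eV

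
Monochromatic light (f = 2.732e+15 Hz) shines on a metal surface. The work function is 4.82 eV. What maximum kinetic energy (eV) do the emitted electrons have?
6.4786 eV

Using Einstein's photoelectric equation: KE_max = hf - φ

First, calculate the photon energy:
E_photon = hf = (6.626×10⁻³⁴ J·s)(2.732e+15 Hz)
E_photon = 11.2986 eV

Then, the maximum kinetic energy:
KE_max = E_photon - φ = 11.2986 eV - 4.82 eV = 6.4786 eV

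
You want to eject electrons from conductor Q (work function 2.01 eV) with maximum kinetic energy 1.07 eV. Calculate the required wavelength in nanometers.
402.55 nm

From Einstein's equation: KE_max = hc/λ - φ

Rearranging for λ:
hc/λ = KE_max + φ
λ = hc/(KE_max + φ)

Required photon energy:
E_photon = KE_max + φ = 1.07 + 2.01 = 3.08 eV

Required wavelength:
λ = hc/E_photon = (6.626×10⁻³⁴)(3×10⁸) / (3.08 × 1.602×10⁻¹⁹)
λ = 402.55 nm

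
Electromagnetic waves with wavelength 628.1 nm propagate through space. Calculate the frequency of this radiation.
4.7730e+14 Hz

Using the wave equation: c = fλ

Solving for frequency:
f = c/λ = (3×10⁸ m/s) / (628.1×10⁻⁹ m)
f = 4.7730e+14 Hz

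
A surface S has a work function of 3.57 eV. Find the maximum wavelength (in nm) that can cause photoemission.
347.29 nm

The threshold wavelength is when the photon energy equals the work function:
hc/λ₀ = φ

Solving for λ₀:
λ₀ = hc/φ = (6.626×10⁻³⁴ J·s)(3×10⁸ m/s) / (3.57 eV × 1.602×10⁻¹⁹ J/eV)
λ₀ = 347.29 nm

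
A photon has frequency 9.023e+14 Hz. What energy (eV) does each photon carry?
3.7316 eV

Using E = hf:

E = hf = (6.626×10⁻³⁴ J·s)(9.023e+14 Hz)
E = 3.7316 eV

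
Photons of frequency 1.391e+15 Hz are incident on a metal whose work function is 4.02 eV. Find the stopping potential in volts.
1.7327 V

The stopping potential V_s satisfies: eV_s = KE_max

First, find KE_max using Einstein's equation:
E_photon = hf = (6.626×10⁻³⁴ J·s)(1.391e+15 Hz) = 5.7527 eV
KE_max = E_photon - φ = 5.7527 - 4.02 = 1.7327 eV

Since eV_s = KE_max:
V_s = KE_max/e = 1.7327 V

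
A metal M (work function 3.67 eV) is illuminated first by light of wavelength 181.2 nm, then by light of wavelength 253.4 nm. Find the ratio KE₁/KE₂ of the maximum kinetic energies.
2.5943

Using Einstein's equation: KE_max = hc/λ - φ

For λ₁ = 181.2 nm:
E₁ = hc/λ₁ = 6.8424 eV
KE₁ = E₁ - φ = 6.8424 - 3.67 = 3.1724 eV

For λ₂ = 253.4 nm:
E₂ = hc/λ₂ = 4.8928 eV
KE₂ = E₂ - φ = 4.8928 - 3.67 = 1.2228 eV

Ratio: KE₁/KE₂ = 3.1724/1.2228 = 2.5943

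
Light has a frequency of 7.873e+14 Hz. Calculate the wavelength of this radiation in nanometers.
380.79 nm

Using the wave equation: c = fλ

Solving for wavelength:
λ = c/f = (3×10⁸ m/s) / (7.873e+14 Hz)
λ = 380.79 nm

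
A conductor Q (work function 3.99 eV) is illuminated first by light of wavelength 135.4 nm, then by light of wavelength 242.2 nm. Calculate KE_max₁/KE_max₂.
4.5762

Using Einstein's equation: KE_max = hc/λ - φ

For λ₁ = 135.4 nm:
E₁ = hc/λ₁ = 9.1569 eV
KE₁ = E₁ - φ = 9.1569 - 3.99 = 5.1669 eV

For λ₂ = 242.2 nm:
E₂ = hc/λ₂ = 5.1191 eV
KE₂ = E₂ - φ = 5.1191 - 3.99 = 1.1291 eV

Ratio: KE₁/KE₂ = 5.1669/1.1291 = 4.5762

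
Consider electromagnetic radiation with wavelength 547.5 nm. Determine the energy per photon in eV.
2.2646 eV

Using E = hf = hc/λ:

E = hc/λ = (6.626×10⁻³⁴ J·s)(3×10⁸ m/s) / (547.5×10⁻⁹ m)
E = 2.2646 eV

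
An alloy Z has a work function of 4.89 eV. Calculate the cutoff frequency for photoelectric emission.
1.1824e+15 Hz

The threshold frequency is when the photon energy equals the work function:
hf₀ = φ

Solving for f₀:
f₀ = φ/h = (4.89 eV × 1.602×10⁻¹⁹ J/eV) / (6.626×10⁻³⁴ J·s)
f₀ = 1.1824e+15 Hz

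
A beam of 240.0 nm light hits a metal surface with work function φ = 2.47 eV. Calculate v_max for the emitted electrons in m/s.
9.7384e+05 m/s

First, find the maximum kinetic energy:
E_photon = hc/λ = 5.1660 eV
KE_max = E_photon - φ = 5.1660 - 2.47 = 2.6960 eV

Convert to Joules: KE_max = 2.6960 × 1.602×10⁻¹⁹ J = 4.3195e-19 J

Then use KE = ½mv² to find velocity:
v = √(2·KE/m) = √(2 × 4.3195e-19 J / 9.109e-31 kg)
v = 9.7384e+05 m/s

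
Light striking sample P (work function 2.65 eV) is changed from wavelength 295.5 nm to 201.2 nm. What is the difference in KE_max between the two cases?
1.9665 eV

Using Einstein's equation: KE_max = hc/λ - φ

For λ₁ = 295.5 nm:
KE₁ = hc/λ₁ - φ = 4.1957 - 2.65 = 1.5457 eV

For λ₂ = 201.2 nm:
KE₂ = hc/λ₂ - φ = 6.1622 - 2.65 = 3.5122 eV

Change in KE:
ΔKE = KE₂ - KE₁ = 3.5122 - 1.5457 = 1.9665 eV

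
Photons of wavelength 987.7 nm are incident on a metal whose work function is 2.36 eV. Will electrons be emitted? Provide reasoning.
No

For photoemission, the photon energy must exceed the work function.

Photon energy: E = hc/λ = 1.2553 eV
Work function: φ = 2.36 eV

Since E_photon (1.2553 eV) < φ (2.36 eV), photoemission will NOT occur.
The threshold wavelength is λ₀ = hc/φ = 525.4 nm.
Since 987.7 nm > 525.4 nm, the photons lack sufficient energy.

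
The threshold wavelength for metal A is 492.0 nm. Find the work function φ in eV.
2.52 eV

At the threshold wavelength, photon energy equals work function:
φ = hc/λ₀

Calculating:
φ = (6.626×10⁻³⁴ J·s)(3×10⁸ m/s) / (492.0×10⁻⁹ m)
φ = 2.52 eV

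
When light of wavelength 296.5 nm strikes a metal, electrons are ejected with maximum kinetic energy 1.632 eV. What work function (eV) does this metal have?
2.55 eV

From Einstein's photoelectric equation: KE_max = hf - φ = hc/λ - φ

Rearranging for φ:
φ = hc/λ - KE_max

Calculate photon energy:
E_photon = hc/λ = 4.1816 eV

Therefore:
φ = 4.1816 - 1.632 = 2.55 eV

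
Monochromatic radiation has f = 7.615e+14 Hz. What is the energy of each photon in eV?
3.1493 eV

Using E = hf:

E = hf = (6.626×10⁻³⁴ J·s)(7.615e+14 Hz)
E = 3.1493 eV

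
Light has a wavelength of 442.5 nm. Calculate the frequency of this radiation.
6.7750e+14 Hz

Using the wave equation: c = fλ

Solving for frequency:
f = c/λ = (3×10⁸ m/s) / (442.5×10⁻⁹ m)
f = 6.7750e+14 Hz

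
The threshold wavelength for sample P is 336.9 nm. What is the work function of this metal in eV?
3.68 eV

At the threshold wavelength, photon energy equals work function:
φ = hc/λ₀

Calculating:
φ = (6.626×10⁻³⁴ J·s)(3×10⁸ m/s) / (336.9×10⁻⁹ m)
φ = 3.68 eV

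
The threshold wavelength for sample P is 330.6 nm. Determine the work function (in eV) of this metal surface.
3.75 eV

At the threshold wavelength, photon energy equals work function:
φ = hc/λ₀

Calculating:
φ = (6.626×10⁻³⁴ J·s)(3×10⁸ m/s) / (330.6×10⁻⁹ m)
φ = 3.75 eV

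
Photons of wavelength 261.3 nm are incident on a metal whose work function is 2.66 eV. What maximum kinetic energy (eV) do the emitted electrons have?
2.0849 eV

Using Einstein's photoelectric equation: KE_max = hf - φ = hc/λ - φ

First, calculate the photon energy:
E_photon = hc/λ = (6.626×10⁻³⁴ J·s)(3×10⁸ m/s) / (261.3×10⁻⁹ m)
E_photon = 4.7449 eV

Then, the maximum kinetic energy:
KE_max = E_photon - φ = 4.7449 eV - 2.66 eV = 2.0849 eV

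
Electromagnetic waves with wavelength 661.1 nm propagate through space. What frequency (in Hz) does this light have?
4.5348e+14 Hz

Using the wave equation: c = fλ

Solving for frequency:
f = c/λ = (3×10⁸ m/s) / (661.1×10⁻⁹ m)
f = 4.5348e+14 Hz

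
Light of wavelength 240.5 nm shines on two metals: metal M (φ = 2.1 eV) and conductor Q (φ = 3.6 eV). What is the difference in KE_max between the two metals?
1.5000 eV

Using KE_max = hc/λ - φ for each metal:

Photon energy: E = hc/λ = 5.1553 eV

For metal M (φ₁ = 2.1 eV):
KE₁ = E - φ₁ = 5.1553 - 2.1 = 3.0553 eV

For conductor Q (φ₂ = 3.6 eV):
KE₂ = E - φ₂ = 5.1553 - 3.6 = 1.5553 eV

Difference:
ΔKE = KE₁ - KE₂ = 3.0553 - 1.5553 = 1.5000 eV

Note: The difference equals the difference in work functions: 3.6 - 2.1 = 1.50 eV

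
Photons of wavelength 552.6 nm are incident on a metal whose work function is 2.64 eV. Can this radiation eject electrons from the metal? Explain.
No

For photoemission, the photon energy must exceed the work function.

Photon energy: E = hc/λ = 2.2437 eV
Work function: φ = 2.64 eV

Since E_photon (2.2437 eV) < φ (2.64 eV), photoemission will NOT occur.
The threshold wavelength is λ₀ = hc/φ = 469.6 nm.
Since 552.6 nm > 469.6 nm, the photons lack sufficient energy.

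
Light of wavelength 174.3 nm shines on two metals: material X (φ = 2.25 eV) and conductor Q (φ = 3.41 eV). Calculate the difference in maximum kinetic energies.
1.1600 eV

Using KE_max = hc/λ - φ for each metal:

Photon energy: E = hc/λ = 7.1133 eV

For material X (φ₁ = 2.25 eV):
KE₁ = E - φ₁ = 7.1133 - 2.25 = 4.8633 eV

For conductor Q (φ₂ = 3.41 eV):
KE₂ = E - φ₂ = 7.1133 - 3.41 = 3.7033 eV

Difference:
ΔKE = KE₁ - KE₂ = 4.8633 - 3.7033 = 1.1600 eV

Note: The difference equals the difference in work functions: 3.41 - 2.25 = 1.16 eV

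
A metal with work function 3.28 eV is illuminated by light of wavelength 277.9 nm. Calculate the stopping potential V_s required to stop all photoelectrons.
1.1815 V

The stopping potential V_s satisfies: eV_s = KE_max

First, find KE_max using Einstein's equation:
E_photon = hc/λ = 4.4615 eV
KE_max = E_photon - φ = 4.4615 - 3.28 = 1.1815 eV

Since eV_s = KE_max:
V_s = KE_max/e = 1.1815 V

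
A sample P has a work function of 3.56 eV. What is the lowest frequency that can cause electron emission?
8.6080e+14 Hz

The threshold frequency is when the photon energy equals the work function:
hf₀ = φ

Solving for f₀:
f₀ = φ/h = (3.56 eV × 1.602×10⁻¹⁹ J/eV) / (6.626×10⁻³⁴ J·s)
f₀ = 8.6080e+14 Hz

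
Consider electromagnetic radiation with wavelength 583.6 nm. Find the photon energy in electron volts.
2.1245 eV

Using E = hf = hc/λ:

E = hc/λ = (6.626×10⁻³⁴ J·s)(3×10⁸ m/s) / (583.6×10⁻⁹ m)
E = 2.1245 eV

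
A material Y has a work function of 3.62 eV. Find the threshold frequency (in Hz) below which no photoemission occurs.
8.7531e+14 Hz

The threshold frequency is when the photon energy equals the work function:
hf₀ = φ

Solving for f₀:
f₀ = φ/h = (3.62 eV × 1.602×10⁻¹⁹ J/eV) / (6.626×10⁻³⁴ J·s)
f₀ = 8.7531e+14 Hz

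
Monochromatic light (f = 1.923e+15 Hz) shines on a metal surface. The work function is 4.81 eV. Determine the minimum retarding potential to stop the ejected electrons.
3.1429 V

The stopping potential V_s satisfies: eV_s = KE_max

First, find KE_max using Einstein's equation:
E_photon = hf = (6.626×10⁻³⁴ J·s)(1.923e+15 Hz) = 7.9529 eV
KE_max = E_photon - φ = 7.9529 - 4.81 = 3.1429 eV

Since eV_s = KE_max:
V_s = KE_max/e = 3.1429 V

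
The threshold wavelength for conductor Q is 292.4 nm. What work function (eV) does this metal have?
4.24 eV

At the threshold wavelength, photon energy equals work function:
φ = hc/λ₀

Calculating:
φ = (6.626×10⁻³⁴ J·s)(3×10⁸ m/s) / (292.4×10⁻⁹ m)
φ = 4.24 eV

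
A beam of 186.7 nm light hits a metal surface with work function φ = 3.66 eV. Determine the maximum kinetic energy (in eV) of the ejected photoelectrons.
2.9808 eV

Using Einstein's photoelectric equation: KE_max = hf - φ = hc/λ - φ

First, calculate the photon energy:
E_photon = hc/λ = (6.626×10⁻³⁴ J·s)(3×10⁸ m/s) / (186.7×10⁻⁹ m)
E_photon = 6.6408 eV

Then, the maximum kinetic energy:
KE_max = E_photon - φ = 6.6408 eV - 3.66 eV = 2.9808 eV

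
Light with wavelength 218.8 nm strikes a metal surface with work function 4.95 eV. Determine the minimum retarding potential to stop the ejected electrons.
0.7166 V

The stopping potential V_s satisfies: eV_s = KE_max

First, find KE_max using Einstein's equation:
E_photon = hc/λ = 5.6666 eV
KE_max = E_photon - φ = 5.6666 - 4.95 = 0.7166 eV

Since eV_s = KE_max:
V_s = KE_max/e = 0.7166 V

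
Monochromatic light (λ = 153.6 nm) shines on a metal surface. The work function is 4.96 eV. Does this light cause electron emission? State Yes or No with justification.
Yes

For photoemission, the photon energy must exceed the work function.

Photon energy: E = hc/λ = 8.0719 eV
Work function: φ = 4.96 eV

Since E_photon (8.0719 eV) > φ (4.96 eV), photoemission WILL occur.
The threshold wavelength is λ₀ = hc/φ = 250.0 nm.
Since 153.6 nm < 250.0 nm, the light has sufficient energy.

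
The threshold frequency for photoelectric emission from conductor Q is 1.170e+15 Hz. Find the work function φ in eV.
4.84 eV

At the threshold frequency, photon energy equals work function:
φ = hf₀

Calculating:
φ = (6.626×10⁻³⁴ J·s)(1.170e+15 Hz)
φ = 4.84 eV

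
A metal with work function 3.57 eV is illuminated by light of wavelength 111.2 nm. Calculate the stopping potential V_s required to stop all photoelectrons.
7.5797 V

The stopping potential V_s satisfies: eV_s = KE_max

First, find KE_max using Einstein's equation:
E_photon = hc/λ = 11.1497 eV
KE_max = E_photon - φ = 11.1497 - 3.57 = 7.5797 eV

Since eV_s = KE_max:
V_s = KE_max/e = 7.5797 V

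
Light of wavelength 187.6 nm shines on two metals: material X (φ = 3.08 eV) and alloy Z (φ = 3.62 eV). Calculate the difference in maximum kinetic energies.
0.5400 eV

Using KE_max = hc/λ - φ for each metal:

Photon energy: E = hc/λ = 6.6090 eV

For material X (φ₁ = 3.08 eV):
KE₁ = E - φ₁ = 6.6090 - 3.08 = 3.5290 eV

For alloy Z (φ₂ = 3.62 eV):
KE₂ = E - φ₂ = 6.6090 - 3.62 = 2.9890 eV

Difference:
ΔKE = KE₁ - KE₂ = 3.5290 - 2.9890 = 0.5400 eV

Note: The difference equals the difference in work functions: 3.62 - 3.08 = 0.54 eV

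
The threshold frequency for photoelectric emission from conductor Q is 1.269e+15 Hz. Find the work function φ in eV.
5.25 eV

At the threshold frequency, photon energy equals work function:
φ = hf₀

Calculating:
φ = (6.626×10⁻³⁴ J·s)(1.269e+15 Hz)
φ = 5.25 eV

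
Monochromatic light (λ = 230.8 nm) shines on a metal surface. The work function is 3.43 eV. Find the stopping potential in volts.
1.9419 V

The stopping potential V_s satisfies: eV_s = KE_max

First, find KE_max using Einstein's equation:
E_photon = hc/λ = 5.3719 eV
KE_max = E_photon - φ = 5.3719 - 3.43 = 1.9419 eV

Since eV_s = KE_max:
V_s = KE_max/e = 1.9419 V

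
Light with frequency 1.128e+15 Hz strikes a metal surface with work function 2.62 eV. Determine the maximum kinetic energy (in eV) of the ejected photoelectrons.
2.0450 eV

Using Einstein's photoelectric equation: KE_max = hf - φ

First, calculate the photon energy:
E_photon = hf = (6.626×10⁻³⁴ J·s)(1.128e+15 Hz)
E_photon = 4.6650 eV

Then, the maximum kinetic energy:
KE_max = E_photon - φ = 4.6650 eV - 2.62 eV = 2.0450 eV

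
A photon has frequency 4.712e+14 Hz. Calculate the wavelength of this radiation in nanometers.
636.23 nm

Using the wave equation: c = fλ

Solving for wavelength:
λ = c/f = (3×10⁸ m/s) / (4.712e+14 Hz)
λ = 636.23 nm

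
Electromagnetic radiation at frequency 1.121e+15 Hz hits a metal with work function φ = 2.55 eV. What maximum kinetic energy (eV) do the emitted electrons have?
2.0861 eV

Using Einstein's photoelectric equation: KE_max = hf - φ

First, calculate the photon energy:
E_photon = hf = (6.626×10⁻³⁴ J·s)(1.121e+15 Hz)
E_photon = 4.6361 eV

Then, the maximum kinetic energy:
KE_max = E_photon - φ = 4.6361 eV - 2.55 eV = 2.0861 eV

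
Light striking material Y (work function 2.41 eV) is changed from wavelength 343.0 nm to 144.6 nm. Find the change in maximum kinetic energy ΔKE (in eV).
4.9596 eV

Using Einstein's equation: KE_max = hc/λ - φ

For λ₁ = 343.0 nm:
KE₁ = hc/λ₁ - φ = 3.6147 - 2.41 = 1.2047 eV

For λ₂ = 144.6 nm:
KE₂ = hc/λ₂ - φ = 8.5743 - 2.41 = 6.1643 eV

Change in KE:
ΔKE = KE₂ - KE₁ = 6.1643 - 1.2047 = 4.9596 eV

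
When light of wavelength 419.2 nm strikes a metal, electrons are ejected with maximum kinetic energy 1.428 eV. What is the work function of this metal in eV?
1.53 eV

From Einstein's photoelectric equation: KE_max = hf - φ = hc/λ - φ

Rearranging for φ:
φ = hc/λ - KE_max

Calculate photon energy:
E_photon = hc/λ = 2.9576 eV

Therefore:
φ = 2.9576 - 1.428 = 1.53 eV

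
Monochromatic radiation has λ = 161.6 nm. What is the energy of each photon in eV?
7.6723 eV

Using E = hf = hc/λ:

E = hc/λ = (6.626×10⁻³⁴ J·s)(3×10⁸ m/s) / (161.6×10⁻⁹ m)
E = 7.6723 eV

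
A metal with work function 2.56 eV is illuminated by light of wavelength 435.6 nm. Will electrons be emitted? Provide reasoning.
Yes

For photoemission, the photon energy must exceed the work function.

Photon energy: E = hc/λ = 2.8463 eV
Work function: φ = 2.56 eV

Since E_photon (2.8463 eV) > φ (2.56 eV), photoemission WILL occur.
The threshold wavelength is λ₀ = hc/φ = 484.3 nm.
Since 435.6 nm < 484.3 nm, the light has sufficient energy.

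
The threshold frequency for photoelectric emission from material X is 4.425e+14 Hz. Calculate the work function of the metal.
1.83 eV

At the threshold frequency, photon energy equals work function:
φ = hf₀

Calculating:
φ = (6.626×10⁻³⁴ J·s)(4.425e+14 Hz)
φ = 1.83 eV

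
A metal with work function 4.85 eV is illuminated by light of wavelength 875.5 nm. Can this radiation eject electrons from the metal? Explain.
No

For photoemission, the photon energy must exceed the work function.

Photon energy: E = hc/λ = 1.4162 eV
Work function: φ = 4.85 eV

Since E_photon (1.4162 eV) < φ (4.85 eV), photoemission will NOT occur.
The threshold wavelength is λ₀ = hc/φ = 255.6 nm.
Since 875.5 nm > 255.6 nm, the photons lack sufficient energy.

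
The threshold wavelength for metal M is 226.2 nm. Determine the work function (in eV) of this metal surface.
5.48 eV

At the threshold wavelength, photon energy equals work function:
φ = hc/λ₀

Calculating:
φ = (6.626×10⁻³⁴ J·s)(3×10⁸ m/s) / (226.2×10⁻⁹ m)
φ = 5.48 eV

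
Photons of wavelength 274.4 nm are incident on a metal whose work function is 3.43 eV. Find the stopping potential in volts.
1.0884 V

The stopping potential V_s satisfies: eV_s = KE_max

First, find KE_max using Einstein's equation:
E_photon = hc/λ = 4.5184 eV
KE_max = E_photon - φ = 4.5184 - 3.43 = 1.0884 eV

Since eV_s = KE_max:
V_s = KE_max/e = 1.0884 V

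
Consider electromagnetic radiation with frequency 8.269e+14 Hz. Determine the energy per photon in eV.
3.4198 eV

Using E = hf:

E = hf = (6.626×10⁻³⁴ J·s)(8.269e+14 Hz)
E = 3.4198 eV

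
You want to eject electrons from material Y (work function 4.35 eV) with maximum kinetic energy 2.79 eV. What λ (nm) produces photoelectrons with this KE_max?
173.65 nm

From Einstein's equation: KE_max = hc/λ - φ

Rearranging for λ:
hc/λ = KE_max + φ
λ = hc/(KE_max + φ)

Required photon energy:
E_photon = KE_max + φ = 2.79 + 4.35 = 7.14 eV

Required wavelength:
λ = hc/E_photon = (6.626×10⁻³⁴)(3×10⁸) / (7.14 × 1.602×10⁻¹⁹)
λ = 173.65 nm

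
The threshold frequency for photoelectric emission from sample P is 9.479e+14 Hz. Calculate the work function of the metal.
3.92 eV

At the threshold frequency, photon energy equals work function:
φ = hf₀

Calculating:
φ = (6.626×10⁻³⁴ J·s)(9.479e+14 Hz)
φ = 3.92 eV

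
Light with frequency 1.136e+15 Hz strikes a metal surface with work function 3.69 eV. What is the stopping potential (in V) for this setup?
1.0081 V

The stopping potential V_s satisfies: eV_s = KE_max

First, find KE_max using Einstein's equation:
E_photon = hf = (6.626×10⁻³⁴ J·s)(1.136e+15 Hz) = 4.6981 eV
KE_max = E_photon - φ = 4.6981 - 3.69 = 1.0081 eV

Since eV_s = KE_max:
V_s = KE_max/e = 1.0081 V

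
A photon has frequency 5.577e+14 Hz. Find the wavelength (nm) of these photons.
537.55 nm

Using the wave equation: c = fλ

Solving for wavelength:
λ = c/f = (3×10⁸ m/s) / (5.577e+14 Hz)
λ = 537.55 nm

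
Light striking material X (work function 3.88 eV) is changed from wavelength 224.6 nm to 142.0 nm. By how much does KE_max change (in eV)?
3.2111 eV

Using Einstein's equation: KE_max = hc/λ - φ

For λ₁ = 224.6 nm:
KE₁ = hc/λ₁ - φ = 5.5202 - 3.88 = 1.6402 eV

For λ₂ = 142.0 nm:
KE₂ = hc/λ₂ - φ = 8.7313 - 3.88 = 4.8513 eV

Change in KE:
ΔKE = KE₂ - KE₁ = 4.8513 - 1.6402 = 3.2111 eV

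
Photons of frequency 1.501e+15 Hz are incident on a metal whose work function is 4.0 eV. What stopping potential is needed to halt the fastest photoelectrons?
2.2076 V

The stopping potential V_s satisfies: eV_s = KE_max

First, find KE_max using Einstein's equation:
E_photon = hf = (6.626×10⁻³⁴ J·s)(1.501e+15 Hz) = 6.2076 eV
KE_max = E_photon - φ = 6.2076 - 4.0 = 2.2076 eV

Since eV_s = KE_max:
V_s = KE_max/e = 2.2076 V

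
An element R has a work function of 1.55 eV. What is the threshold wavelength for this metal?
799.90 nm

The threshold wavelength is when the photon energy equals the work function:
hc/λ₀ = φ

Solving for λ₀:
λ₀ = hc/φ = (6.626×10⁻³⁴ J·s)(3×10⁸ m/s) / (1.55 eV × 1.602×10⁻¹⁹ J/eV)
λ₀ = 799.90 nm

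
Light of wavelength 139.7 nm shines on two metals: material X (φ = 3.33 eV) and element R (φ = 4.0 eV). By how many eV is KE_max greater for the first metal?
0.6700 eV

Using KE_max = hc/λ - φ for each metal:

Photon energy: E = hc/λ = 8.8750 eV

For material X (φ₁ = 3.33 eV):
KE₁ = E - φ₁ = 8.8750 - 3.33 = 5.5450 eV

For element R (φ₂ = 4.0 eV):
KE₂ = E - φ₂ = 8.8750 - 4.0 = 4.8750 eV

Difference:
ΔKE = KE₁ - KE₂ = 5.5450 - 4.8750 = 0.6700 eV

Note: The difference equals the difference in work functions: 4.0 - 3.33 = 0.67 eV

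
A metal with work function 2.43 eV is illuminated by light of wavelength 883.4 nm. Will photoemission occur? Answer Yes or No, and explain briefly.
No

For photoemission, the photon energy must exceed the work function.

Photon energy: E = hc/λ = 1.4035 eV
Work function: φ = 2.43 eV

Since E_photon (1.4035 eV) < φ (2.43 eV), photoemission will NOT occur.
The threshold wavelength is λ₀ = hc/φ = 510.2 nm.
Since 883.4 nm > 510.2 nm, the photons lack sufficient energy.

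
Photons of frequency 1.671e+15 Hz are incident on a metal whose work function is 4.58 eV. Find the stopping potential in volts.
2.3307 V

The stopping potential V_s satisfies: eV_s = KE_max

First, find KE_max using Einstein's equation:
E_photon = hf = (6.626×10⁻³⁴ J·s)(1.671e+15 Hz) = 6.9107 eV
KE_max = E_photon - φ = 6.9107 - 4.58 = 2.3307 eV

Since eV_s = KE_max:
V_s = KE_max/e = 2.3307 V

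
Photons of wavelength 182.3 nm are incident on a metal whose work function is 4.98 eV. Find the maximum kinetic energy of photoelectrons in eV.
1.8211 eV

Using Einstein's photoelectric equation: KE_max = hf - φ = hc/λ - φ

First, calculate the photon energy:
E_photon = hc/λ = (6.626×10⁻³⁴ J·s)(3×10⁸ m/s) / (182.3×10⁻⁹ m)
E_photon = 6.8011 eV

Then, the maximum kinetic energy:
KE_max = E_photon - φ = 6.8011 eV - 4.98 eV = 1.8211 eV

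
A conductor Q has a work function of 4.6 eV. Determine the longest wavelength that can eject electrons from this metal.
269.53 nm

The threshold wavelength is when the photon energy equals the work function:
hc/λ₀ = φ

Solving for λ₀:
λ₀ = hc/φ = (6.626×10⁻³⁴ J·s)(3×10⁸ m/s) / (4.6 eV × 1.602×10⁻¹⁹ J/eV)
λ₀ = 269.53 nm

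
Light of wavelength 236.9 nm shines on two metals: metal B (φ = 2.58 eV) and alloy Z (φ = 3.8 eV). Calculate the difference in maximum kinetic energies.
1.2200 eV

Using KE_max = hc/λ - φ for each metal:

Photon energy: E = hc/λ = 5.2336 eV

For metal B (φ₁ = 2.58 eV):
KE₁ = E - φ₁ = 5.2336 - 2.58 = 2.6536 eV

For alloy Z (φ₂ = 3.8 eV):
KE₂ = E - φ₂ = 5.2336 - 3.8 = 1.4336 eV

Difference:
ΔKE = KE₁ - KE₂ = 2.6536 - 1.4336 = 1.2200 eV

Note: The difference equals the difference in work functions: 3.8 - 2.58 = 1.22 eV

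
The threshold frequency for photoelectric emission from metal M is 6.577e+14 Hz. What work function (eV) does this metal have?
2.72 eV

At the threshold frequency, photon energy equals work function:
φ = hf₀

Calculating:
φ = (6.626×10⁻³⁴ J·s)(6.577e+14 Hz)
φ = 2.72 eV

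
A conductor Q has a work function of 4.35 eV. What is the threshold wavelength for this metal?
285.02 nm

The threshold wavelength is when the photon energy equals the work function:
hc/λ₀ = φ

Solving for λ₀:
λ₀ = hc/φ = (6.626×10⁻³⁴ J·s)(3×10⁸ m/s) / (4.35 eV × 1.602×10⁻¹⁹ J/eV)
λ₀ = 285.02 nm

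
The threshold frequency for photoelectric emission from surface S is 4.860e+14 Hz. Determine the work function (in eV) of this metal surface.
2.01 eV

At the threshold frequency, photon energy equals work function:
φ = hf₀

Calculating:
φ = (6.626×10⁻³⁴ J·s)(4.860e+14 Hz)
φ = 2.01 eV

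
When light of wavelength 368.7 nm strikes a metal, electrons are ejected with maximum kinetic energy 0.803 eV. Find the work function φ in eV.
2.56 eV

From Einstein's photoelectric equation: KE_max = hf - φ = hc/λ - φ

Rearranging for φ:
φ = hc/λ - KE_max

Calculate photon energy:
E_photon = hc/λ = 3.3627 eV

Therefore:
φ = 3.3627 - 0.803 = 2.56 eV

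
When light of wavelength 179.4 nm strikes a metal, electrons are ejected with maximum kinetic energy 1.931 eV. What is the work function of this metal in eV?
4.98 eV

From Einstein's photoelectric equation: KE_max = hf - φ = hc/λ - φ

Rearranging for φ:
φ = hc/λ - KE_max

Calculate photon energy:
E_photon = hc/λ = 6.9110 eV

Therefore:
φ = 6.9110 - 1.931 = 4.98 eV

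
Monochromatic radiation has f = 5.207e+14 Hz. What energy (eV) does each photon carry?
2.1534 eV

Using E = hf:

E = hf = (6.626×10⁻³⁴ J·s)(5.207e+14 Hz)
E = 2.1534 eV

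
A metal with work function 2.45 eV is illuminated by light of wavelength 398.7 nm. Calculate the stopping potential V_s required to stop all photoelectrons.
0.6597 V

The stopping potential V_s satisfies: eV_s = KE_max

First, find KE_max using Einstein's equation:
E_photon = hc/λ = 3.1097 eV
KE_max = E_photon - φ = 3.1097 - 2.45 = 0.6597 eV

Since eV_s = KE_max:
V_s = KE_max/e = 0.6597 V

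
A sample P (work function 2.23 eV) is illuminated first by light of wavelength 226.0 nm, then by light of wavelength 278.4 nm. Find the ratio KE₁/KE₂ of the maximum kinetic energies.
1.4644

Using Einstein's equation: KE_max = hc/λ - φ

For λ₁ = 226.0 nm:
E₁ = hc/λ₁ = 5.4860 eV
KE₁ = E₁ - φ = 5.4860 - 2.23 = 3.2560 eV

For λ₂ = 278.4 nm:
E₂ = hc/λ₂ = 4.4535 eV
KE₂ = E₂ - φ = 4.4535 - 2.23 = 2.2235 eV

Ratio: KE₁/KE₂ = 3.2560/2.2235 = 1.4644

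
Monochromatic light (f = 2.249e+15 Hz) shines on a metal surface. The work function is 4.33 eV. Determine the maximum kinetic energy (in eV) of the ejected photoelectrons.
4.9711 eV

Using Einstein's photoelectric equation: KE_max = hf - φ

First, calculate the photon energy:
E_photon = hf = (6.626×10⁻³⁴ J·s)(2.249e+15 Hz)
E_photon = 9.3011 eV

Then, the maximum kinetic energy:
KE_max = E_photon - φ = 9.3011 eV - 4.33 eV = 4.9711 eV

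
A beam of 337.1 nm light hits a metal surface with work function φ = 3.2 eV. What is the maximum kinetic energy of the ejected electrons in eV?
0.4780 eV

Using Einstein's photoelectric equation: KE_max = hf - φ = hc/λ - φ

First, calculate the photon energy:
E_photon = hc/λ = (6.626×10⁻³⁴ J·s)(3×10⁸ m/s) / (337.1×10⁻⁹ m)
E_photon = 3.6780 eV

Then, the maximum kinetic energy:
KE_max = E_photon - φ = 3.6780 eV - 3.2 eV = 0.4780 eV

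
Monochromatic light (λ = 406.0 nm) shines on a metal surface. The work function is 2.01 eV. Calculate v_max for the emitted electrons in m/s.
6.0595e+05 m/s

First, find the maximum kinetic energy:
E_photon = hc/λ = 3.0538 eV
KE_max = E_photon - φ = 3.0538 - 2.01 = 1.0438 eV

Convert to Joules: KE_max = 1.0438 × 1.602×10⁻¹⁹ J = 1.6723e-19 J

Then use KE = ½mv² to find velocity:
v = √(2·KE/m) = √(2 × 1.6723e-19 J / 9.109e-31 kg)
v = 6.0595e+05 m/s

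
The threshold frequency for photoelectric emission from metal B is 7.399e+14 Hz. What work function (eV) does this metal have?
3.06 eV

At the threshold frequency, photon energy equals work function:
φ = hf₀

Calculating:
φ = (6.626×10⁻³⁴ J·s)(7.399e+14 Hz)
φ = 3.06 eV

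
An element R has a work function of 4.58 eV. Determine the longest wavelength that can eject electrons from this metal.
270.71 nm

The threshold wavelength is when the photon energy equals the work function:
hc/λ₀ = φ

Solving for λ₀:
λ₀ = hc/φ = (6.626×10⁻³⁴ J·s)(3×10⁸ m/s) / (4.58 eV × 1.602×10⁻¹⁹ J/eV)
λ₀ = 270.71 nm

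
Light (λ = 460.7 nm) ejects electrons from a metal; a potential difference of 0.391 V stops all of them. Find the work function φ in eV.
2.30 eV

The stopping potential gives the maximum kinetic energy: KE_max = eV_s = 0.391 eV

From Einstein's photoelectric equation: KE_max = hc/λ - φ
Rearranging: φ = hc/λ - KE_max

Calculate photon energy:
E_photon = hc/λ = (6.626×10⁻³⁴ J·s)(3×10⁸ m/s) / (460.7×10⁻⁹ m) = 2.6912 eV

Therefore:
φ = 2.6912 - 0.391 = 2.30 eV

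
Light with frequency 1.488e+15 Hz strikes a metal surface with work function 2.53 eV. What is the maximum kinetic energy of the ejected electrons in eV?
3.6239 eV

Using Einstein's photoelectric equation: KE_max = hf - φ

First, calculate the photon energy:
E_photon = hf = (6.626×10⁻³⁴ J·s)(1.488e+15 Hz)
E_photon = 6.1539 eV

Then, the maximum kinetic energy:
KE_max = E_photon - φ = 6.1539 eV - 2.53 eV = 3.6239 eV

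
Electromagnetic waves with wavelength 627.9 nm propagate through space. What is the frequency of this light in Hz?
4.7745e+14 Hz

Using the wave equation: c = fλ

Solving for frequency:
f = c/λ = (3×10⁸ m/s) / (627.9×10⁻⁹ m)
f = 4.7745e+14 Hz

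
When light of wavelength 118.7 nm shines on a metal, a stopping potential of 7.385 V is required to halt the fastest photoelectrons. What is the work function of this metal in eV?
3.06 eV

The stopping potential gives the maximum kinetic energy: KE_max = eV_s = 7.385 eV

From Einstein's photoelectric equation: KE_max = hc/λ - φ
Rearranging: φ = hc/λ - KE_max

Calculate photon energy:
E_photon = hc/λ = (6.626×10⁻³⁴ J·s)(3×10⁸ m/s) / (118.7×10⁻⁹ m) = 10.4452 eV

Therefore:
φ = 10.4452 - 7.385 = 3.06 eV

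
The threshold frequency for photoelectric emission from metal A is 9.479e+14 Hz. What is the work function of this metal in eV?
3.92 eV

At the threshold frequency, photon energy equals work function:
φ = hf₀

Calculating:
φ = (6.626×10⁻³⁴ J·s)(9.479e+14 Hz)
φ = 3.92 eV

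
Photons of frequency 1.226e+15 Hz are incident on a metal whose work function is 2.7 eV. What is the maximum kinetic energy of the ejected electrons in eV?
2.3703 eV

Using Einstein's photoelectric equation: KE_max = hf - φ

First, calculate the photon energy:
E_photon = hf = (6.626×10⁻³⁴ J·s)(1.226e+15 Hz)
E_photon = 5.0703 eV

Then, the maximum kinetic energy:
KE_max = E_photon - φ = 5.0703 eV - 2.7 eV = 2.3703 eV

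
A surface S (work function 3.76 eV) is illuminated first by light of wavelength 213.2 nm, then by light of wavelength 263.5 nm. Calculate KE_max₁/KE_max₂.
2.1744

Using Einstein's equation: KE_max = hc/λ - φ

For λ₁ = 213.2 nm:
E₁ = hc/λ₁ = 5.8154 eV
KE₁ = E₁ - φ = 5.8154 - 3.76 = 2.0554 eV

For λ₂ = 263.5 nm:
E₂ = hc/λ₂ = 4.7053 eV
KE₂ = E₂ - φ = 4.7053 - 3.76 = 0.9453 eV

Ratio: KE₁/KE₂ = 2.0554/0.9453 = 2.1744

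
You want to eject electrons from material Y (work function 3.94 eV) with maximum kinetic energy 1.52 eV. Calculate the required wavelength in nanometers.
227.08 nm

From Einstein's equation: KE_max = hc/λ - φ

Rearranging for λ:
hc/λ = KE_max + φ
λ = hc/(KE_max + φ)

Required photon energy:
E_photon = KE_max + φ = 1.52 + 3.94 = 5.46 eV

Required wavelength:
λ = hc/E_photon = (6.626×10⁻³⁴)(3×10⁸) / (5.46 × 1.602×10⁻¹⁹)
λ = 227.08 nm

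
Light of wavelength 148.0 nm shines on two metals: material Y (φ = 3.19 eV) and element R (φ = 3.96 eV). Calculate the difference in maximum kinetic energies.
0.7700 eV

Using KE_max = hc/λ - φ for each metal:

Photon energy: E = hc/λ = 8.3773 eV

For material Y (φ₁ = 3.19 eV):
KE₁ = E - φ₁ = 8.3773 - 3.19 = 5.1873 eV

For element R (φ₂ = 3.96 eV):
KE₂ = E - φ₂ = 8.3773 - 3.96 = 4.4173 eV

Difference:
ΔKE = KE₁ - KE₂ = 5.1873 - 4.4173 = 0.7700 eV

Note: The difference equals the difference in work functions: 3.96 - 3.19 = 0.77 eV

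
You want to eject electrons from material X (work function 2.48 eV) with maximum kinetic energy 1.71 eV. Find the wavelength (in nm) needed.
295.91 nm

From Einstein's equation: KE_max = hc/λ - φ

Rearranging for λ:
hc/λ = KE_max + φ
λ = hc/(KE_max + φ)

Required photon energy:
E_photon = KE_max + φ = 1.71 + 2.48 = 4.19 eV

Required wavelength:
λ = hc/E_photon = (6.626×10⁻³⁴)(3×10⁸) / (4.19 × 1.602×10⁻¹⁹)
λ = 295.91 nm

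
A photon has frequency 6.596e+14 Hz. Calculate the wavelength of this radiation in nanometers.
454.51 nm

Using the wave equation: c = fλ

Solving for wavelength:
λ = c/f = (3×10⁸ m/s) / (6.596e+14 Hz)
λ = 454.51 nm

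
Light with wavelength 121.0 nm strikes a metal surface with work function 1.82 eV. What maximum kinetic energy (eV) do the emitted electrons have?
8.4266 eV

Using Einstein's photoelectric equation: KE_max = hf - φ = hc/λ - φ

First, calculate the photon energy:
E_photon = hc/λ = (6.626×10⁻³⁴ J·s)(3×10⁸ m/s) / (121.0×10⁻⁹ m)
E_photon = 10.2466 eV

Then, the maximum kinetic energy:
KE_max = E_photon - φ = 10.2466 eV - 1.82 eV = 8.4266 eV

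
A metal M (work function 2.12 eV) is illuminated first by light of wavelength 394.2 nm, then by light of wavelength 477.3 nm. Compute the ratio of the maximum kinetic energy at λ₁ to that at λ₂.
2.1465

Using Einstein's equation: KE_max = hc/λ - φ

For λ₁ = 394.2 nm:
E₁ = hc/λ₁ = 3.1452 eV
KE₁ = E₁ - φ = 3.1452 - 2.12 = 1.0252 eV

For λ₂ = 477.3 nm:
E₂ = hc/λ₂ = 2.5976 eV
KE₂ = E₂ - φ = 2.5976 - 2.12 = 0.4776 eV

Ratio: KE₁/KE₂ = 1.0252/0.4776 = 2.1465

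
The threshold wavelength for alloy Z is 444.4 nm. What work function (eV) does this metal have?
2.79 eV

At the threshold wavelength, photon energy equals work function:
φ = hc/λ₀

Calculating:
φ = (6.626×10⁻³⁴ J·s)(3×10⁸ m/s) / (444.4×10⁻⁹ m)
φ = 2.79 eV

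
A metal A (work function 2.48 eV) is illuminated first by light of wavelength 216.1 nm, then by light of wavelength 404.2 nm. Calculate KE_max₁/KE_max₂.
5.5454

Using Einstein's equation: KE_max = hc/λ - φ

For λ₁ = 216.1 nm:
E₁ = hc/λ₁ = 5.7374 eV
KE₁ = E₁ - φ = 5.7374 - 2.48 = 3.2574 eV

For λ₂ = 404.2 nm:
E₂ = hc/λ₂ = 3.0674 eV
KE₂ = E₂ - φ = 3.0674 - 2.48 = 0.5874 eV

Ratio: KE₁/KE₂ = 3.2574/0.5874 = 5.5454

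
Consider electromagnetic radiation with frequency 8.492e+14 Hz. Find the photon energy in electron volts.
3.5120 eV

Using E = hf:

E = hf = (6.626×10⁻³⁴ J·s)(8.492e+14 Hz)
E = 3.5120 eV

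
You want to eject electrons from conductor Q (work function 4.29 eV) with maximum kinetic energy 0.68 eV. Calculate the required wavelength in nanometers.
249.47 nm

From Einstein's equation: KE_max = hc/λ - φ

Rearranging for λ:
hc/λ = KE_max + φ
λ = hc/(KE_max + φ)

Required photon energy:
E_photon = KE_max + φ = 0.68 + 4.29 = 4.97 eV

Required wavelength:
λ = hc/E_photon = (6.626×10⁻³⁴)(3×10⁸) / (4.97 × 1.602×10⁻¹⁹)
λ = 249.47 nm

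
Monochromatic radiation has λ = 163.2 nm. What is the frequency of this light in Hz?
1.8370e+15 Hz

Using the wave equation: c = fλ

Solving for frequency:
f = c/λ = (3×10⁸ m/s) / (163.2×10⁻⁹ m)
f = 1.8370e+15 Hz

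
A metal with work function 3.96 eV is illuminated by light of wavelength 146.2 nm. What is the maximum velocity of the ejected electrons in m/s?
1.2610e+06 m/s

First, find the maximum kinetic energy:
E_photon = hc/λ = 8.4805 eV
KE_max = E_photon - φ = 8.4805 - 3.96 = 4.5205 eV

Convert to Joules: KE_max = 4.5205 × 1.602×10⁻¹⁹ J = 7.2426e-19 J

Then use KE = ½mv² to find velocity:
v = √(2·KE/m) = √(2 × 7.2426e-19 J / 9.109e-31 kg)
v = 1.2610e+06 m/s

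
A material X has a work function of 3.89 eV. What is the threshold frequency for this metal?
9.4060e+14 Hz

The threshold frequency is when the photon energy equals the work function:
hf₀ = φ

Solving for f₀:
f₀ = φ/h = (3.89 eV × 1.602×10⁻¹⁹ J/eV) / (6.626×10⁻³⁴ J·s)
f₀ = 9.4060e+14 Hz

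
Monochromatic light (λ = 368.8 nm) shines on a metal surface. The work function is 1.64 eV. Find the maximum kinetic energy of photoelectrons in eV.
1.7218 eV

Using Einstein's photoelectric equation: KE_max = hf - φ = hc/λ - φ

First, calculate the photon energy:
E_photon = hc/λ = (6.626×10⁻³⁴ J·s)(3×10⁸ m/s) / (368.8×10⁻⁹ m)
E_photon = 3.3618 eV

Then, the maximum kinetic energy:
KE_max = E_photon - φ = 3.3618 eV - 1.64 eV = 1.7218 eV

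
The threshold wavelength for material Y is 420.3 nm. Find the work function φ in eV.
2.95 eV

At the threshold wavelength, photon energy equals work function:
φ = hc/λ₀

Calculating:
φ = (6.626×10⁻³⁴ J·s)(3×10⁸ m/s) / (420.3×10⁻⁹ m)
φ = 2.95 eV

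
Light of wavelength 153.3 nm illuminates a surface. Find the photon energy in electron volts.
8.0877 eV

Using E = hf = hc/λ:

E = hc/λ = (6.626×10⁻³⁴ J·s)(3×10⁸ m/s) / (153.3×10⁻⁹ m)
E = 8.0877 eV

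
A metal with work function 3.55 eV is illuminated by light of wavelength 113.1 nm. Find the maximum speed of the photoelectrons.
1.6147e+06 m/s

First, find the maximum kinetic energy:
E_photon = hc/λ = 10.9624 eV
KE_max = E_photon - φ = 10.9624 - 3.55 = 7.4124 eV

Convert to Joules: KE_max = 7.4124 × 1.602×10⁻¹⁹ J = 1.1876e-18 J

Then use KE = ½mv² to find velocity:
v = √(2·KE/m) = √(2 × 1.1876e-18 J / 9.109e-31 kg)
v = 1.6147e+06 m/s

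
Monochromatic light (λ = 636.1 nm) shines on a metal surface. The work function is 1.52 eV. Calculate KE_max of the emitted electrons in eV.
0.4291 eV

Using Einstein's photoelectric equation: KE_max = hf - φ = hc/λ - φ

First, calculate the photon energy:
E_photon = hc/λ = (6.626×10⁻³⁴ J·s)(3×10⁸ m/s) / (636.1×10⁻⁹ m)
E_photon = 1.9491 eV

Then, the maximum kinetic energy:
KE_max = E_photon - φ = 1.9491 eV - 1.52 eV = 0.4291 eV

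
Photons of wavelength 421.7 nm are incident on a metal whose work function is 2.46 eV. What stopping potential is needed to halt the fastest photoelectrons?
0.4801 V

The stopping potential V_s satisfies: eV_s = KE_max

First, find KE_max using Einstein's equation:
E_photon = hc/λ = 2.9401 eV
KE_max = E_photon - φ = 2.9401 - 2.46 = 0.4801 eV

Since eV_s = KE_max:
V_s = KE_max/e = 0.4801 V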